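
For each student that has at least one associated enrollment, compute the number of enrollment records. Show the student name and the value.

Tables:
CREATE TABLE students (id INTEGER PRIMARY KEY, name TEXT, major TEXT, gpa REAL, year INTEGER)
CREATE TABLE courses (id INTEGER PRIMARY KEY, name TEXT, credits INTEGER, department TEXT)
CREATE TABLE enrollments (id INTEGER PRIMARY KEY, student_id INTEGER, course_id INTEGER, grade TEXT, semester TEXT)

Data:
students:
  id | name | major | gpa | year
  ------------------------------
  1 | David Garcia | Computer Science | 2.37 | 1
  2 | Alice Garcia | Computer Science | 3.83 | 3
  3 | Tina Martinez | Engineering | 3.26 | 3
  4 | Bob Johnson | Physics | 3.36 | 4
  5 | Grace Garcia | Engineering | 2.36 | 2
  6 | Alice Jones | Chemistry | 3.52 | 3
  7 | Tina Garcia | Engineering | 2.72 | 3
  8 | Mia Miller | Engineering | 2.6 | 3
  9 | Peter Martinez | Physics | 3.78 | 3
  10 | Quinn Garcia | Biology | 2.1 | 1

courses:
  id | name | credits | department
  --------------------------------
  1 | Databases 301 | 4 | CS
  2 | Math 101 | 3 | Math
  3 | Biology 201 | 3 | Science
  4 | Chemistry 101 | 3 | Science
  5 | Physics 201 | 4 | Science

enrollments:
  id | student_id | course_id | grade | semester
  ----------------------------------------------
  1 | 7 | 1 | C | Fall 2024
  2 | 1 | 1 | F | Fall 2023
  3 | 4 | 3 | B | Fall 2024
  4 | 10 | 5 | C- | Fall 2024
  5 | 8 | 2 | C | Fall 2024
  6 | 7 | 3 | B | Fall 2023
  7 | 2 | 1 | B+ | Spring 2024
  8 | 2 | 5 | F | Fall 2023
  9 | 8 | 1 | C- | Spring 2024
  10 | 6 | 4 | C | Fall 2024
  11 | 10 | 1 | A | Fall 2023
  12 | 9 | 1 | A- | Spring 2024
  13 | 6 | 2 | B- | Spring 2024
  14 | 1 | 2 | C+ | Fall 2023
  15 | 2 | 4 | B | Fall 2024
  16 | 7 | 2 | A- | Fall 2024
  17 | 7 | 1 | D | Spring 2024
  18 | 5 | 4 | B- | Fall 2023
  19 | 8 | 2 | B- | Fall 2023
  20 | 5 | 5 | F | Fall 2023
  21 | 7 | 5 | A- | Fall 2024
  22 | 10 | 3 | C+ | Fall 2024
SELECT p.name, COUNT(*) AS n FROM enrollments c JOIN students p ON c.student_id = p.id GROUP BY p.id, p.name

Execution result:
name | n
David Garcia | 2
Alice Garcia | 3
Bob Johnson | 1
Grace Garcia | 2
Alice Jones | 2
Tina Garcia | 5
Mia Miller | 3
Peter Martinez | 1
Quinn Garcia | 3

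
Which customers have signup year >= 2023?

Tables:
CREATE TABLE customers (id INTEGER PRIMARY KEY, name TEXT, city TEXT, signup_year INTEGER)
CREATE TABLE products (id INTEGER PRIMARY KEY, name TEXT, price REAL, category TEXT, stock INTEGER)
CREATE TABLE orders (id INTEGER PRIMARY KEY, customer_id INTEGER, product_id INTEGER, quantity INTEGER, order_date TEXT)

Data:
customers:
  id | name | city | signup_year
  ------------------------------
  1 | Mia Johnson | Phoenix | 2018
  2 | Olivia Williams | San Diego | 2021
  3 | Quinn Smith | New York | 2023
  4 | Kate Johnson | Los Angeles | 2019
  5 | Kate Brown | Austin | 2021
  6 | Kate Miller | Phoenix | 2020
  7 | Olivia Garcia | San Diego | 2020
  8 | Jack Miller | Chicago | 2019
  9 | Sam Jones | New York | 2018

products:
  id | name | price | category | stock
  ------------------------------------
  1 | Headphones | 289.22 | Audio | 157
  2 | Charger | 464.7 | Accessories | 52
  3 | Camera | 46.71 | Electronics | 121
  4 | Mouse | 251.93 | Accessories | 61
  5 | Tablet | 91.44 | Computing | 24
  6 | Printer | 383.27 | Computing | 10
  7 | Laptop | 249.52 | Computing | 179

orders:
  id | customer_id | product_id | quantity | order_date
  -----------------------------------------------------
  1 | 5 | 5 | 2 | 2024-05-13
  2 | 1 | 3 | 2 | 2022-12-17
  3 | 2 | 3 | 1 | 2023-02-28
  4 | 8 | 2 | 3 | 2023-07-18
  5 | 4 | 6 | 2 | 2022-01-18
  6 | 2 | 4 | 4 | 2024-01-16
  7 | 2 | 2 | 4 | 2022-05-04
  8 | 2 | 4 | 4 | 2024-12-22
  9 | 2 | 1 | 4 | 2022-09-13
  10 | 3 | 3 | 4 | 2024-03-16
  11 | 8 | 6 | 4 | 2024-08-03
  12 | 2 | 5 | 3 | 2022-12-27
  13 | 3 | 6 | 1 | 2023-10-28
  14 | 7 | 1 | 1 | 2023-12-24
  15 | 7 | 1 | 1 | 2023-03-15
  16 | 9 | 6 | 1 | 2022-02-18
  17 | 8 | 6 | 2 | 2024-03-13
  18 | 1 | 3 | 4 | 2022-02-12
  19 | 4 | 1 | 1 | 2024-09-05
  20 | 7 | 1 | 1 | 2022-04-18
SELECT name, signup_year FROM customers WHERE signup_year >= 2023

Execution result:
name | signup_year
Quinn Smith | 2023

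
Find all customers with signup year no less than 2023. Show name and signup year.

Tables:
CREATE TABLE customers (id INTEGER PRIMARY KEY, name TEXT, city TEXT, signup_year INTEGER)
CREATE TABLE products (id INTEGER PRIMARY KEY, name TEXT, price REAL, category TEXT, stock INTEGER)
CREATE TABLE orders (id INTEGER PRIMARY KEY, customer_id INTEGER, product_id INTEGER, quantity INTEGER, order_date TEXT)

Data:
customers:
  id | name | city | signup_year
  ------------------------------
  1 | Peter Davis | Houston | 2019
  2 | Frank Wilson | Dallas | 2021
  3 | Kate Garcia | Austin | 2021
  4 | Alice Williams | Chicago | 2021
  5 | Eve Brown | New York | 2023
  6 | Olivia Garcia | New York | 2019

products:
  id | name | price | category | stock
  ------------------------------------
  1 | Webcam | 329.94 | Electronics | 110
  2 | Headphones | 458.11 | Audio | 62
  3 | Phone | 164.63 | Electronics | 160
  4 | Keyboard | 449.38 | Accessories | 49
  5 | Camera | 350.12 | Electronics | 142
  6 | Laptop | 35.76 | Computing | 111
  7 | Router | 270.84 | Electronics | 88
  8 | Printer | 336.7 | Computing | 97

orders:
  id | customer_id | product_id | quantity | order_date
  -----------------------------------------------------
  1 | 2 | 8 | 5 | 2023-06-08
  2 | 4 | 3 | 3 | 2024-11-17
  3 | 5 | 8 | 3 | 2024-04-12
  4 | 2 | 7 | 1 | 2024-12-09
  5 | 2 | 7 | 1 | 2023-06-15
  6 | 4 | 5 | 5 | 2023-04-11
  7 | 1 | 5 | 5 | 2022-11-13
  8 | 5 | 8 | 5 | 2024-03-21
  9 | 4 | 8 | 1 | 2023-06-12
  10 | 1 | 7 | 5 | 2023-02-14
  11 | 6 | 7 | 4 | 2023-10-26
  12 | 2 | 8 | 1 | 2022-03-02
SELECT name, signup_year FROM customers WHERE signup_year >= 2023

Execution result:
name | signup_year
Eve Brown | 2023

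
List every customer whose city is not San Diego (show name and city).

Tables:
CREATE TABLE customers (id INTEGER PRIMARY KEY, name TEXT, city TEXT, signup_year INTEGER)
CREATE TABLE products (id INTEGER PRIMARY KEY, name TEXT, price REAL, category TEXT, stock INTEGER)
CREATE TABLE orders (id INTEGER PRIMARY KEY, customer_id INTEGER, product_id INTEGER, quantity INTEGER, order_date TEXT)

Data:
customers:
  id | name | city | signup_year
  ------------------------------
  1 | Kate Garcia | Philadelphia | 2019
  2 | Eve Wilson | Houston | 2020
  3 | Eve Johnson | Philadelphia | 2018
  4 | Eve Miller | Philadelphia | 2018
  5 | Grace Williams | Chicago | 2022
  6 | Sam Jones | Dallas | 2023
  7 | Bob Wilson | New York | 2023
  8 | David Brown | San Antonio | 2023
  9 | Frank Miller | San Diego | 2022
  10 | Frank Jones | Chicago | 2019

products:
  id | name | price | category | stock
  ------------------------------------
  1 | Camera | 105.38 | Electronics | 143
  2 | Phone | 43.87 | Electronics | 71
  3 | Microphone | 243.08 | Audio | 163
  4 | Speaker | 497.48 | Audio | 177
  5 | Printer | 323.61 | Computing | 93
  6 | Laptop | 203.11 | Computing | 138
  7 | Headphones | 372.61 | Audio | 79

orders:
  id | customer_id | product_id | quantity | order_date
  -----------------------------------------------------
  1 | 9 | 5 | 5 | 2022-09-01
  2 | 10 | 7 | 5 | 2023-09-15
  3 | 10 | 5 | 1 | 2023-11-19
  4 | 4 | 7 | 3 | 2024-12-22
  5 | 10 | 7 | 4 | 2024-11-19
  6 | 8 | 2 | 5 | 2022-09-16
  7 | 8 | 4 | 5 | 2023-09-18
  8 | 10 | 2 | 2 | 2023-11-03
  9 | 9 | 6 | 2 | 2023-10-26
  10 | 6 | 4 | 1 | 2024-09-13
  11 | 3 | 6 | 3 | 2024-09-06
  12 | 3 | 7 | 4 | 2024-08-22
SELECT name, city FROM customers WHERE city <> 'San Diego'

Execution result:
name | city
Kate Garcia | Philadelphia
Eve Wilson | Houston
Eve Johnson | Philadelphia
Eve Miller | Philadelphia
Grace Williams | Chicago
Sam Jones | Dallas
Bob Wilson | New York
David Brown | San Antonio
Frank Jones | Chicago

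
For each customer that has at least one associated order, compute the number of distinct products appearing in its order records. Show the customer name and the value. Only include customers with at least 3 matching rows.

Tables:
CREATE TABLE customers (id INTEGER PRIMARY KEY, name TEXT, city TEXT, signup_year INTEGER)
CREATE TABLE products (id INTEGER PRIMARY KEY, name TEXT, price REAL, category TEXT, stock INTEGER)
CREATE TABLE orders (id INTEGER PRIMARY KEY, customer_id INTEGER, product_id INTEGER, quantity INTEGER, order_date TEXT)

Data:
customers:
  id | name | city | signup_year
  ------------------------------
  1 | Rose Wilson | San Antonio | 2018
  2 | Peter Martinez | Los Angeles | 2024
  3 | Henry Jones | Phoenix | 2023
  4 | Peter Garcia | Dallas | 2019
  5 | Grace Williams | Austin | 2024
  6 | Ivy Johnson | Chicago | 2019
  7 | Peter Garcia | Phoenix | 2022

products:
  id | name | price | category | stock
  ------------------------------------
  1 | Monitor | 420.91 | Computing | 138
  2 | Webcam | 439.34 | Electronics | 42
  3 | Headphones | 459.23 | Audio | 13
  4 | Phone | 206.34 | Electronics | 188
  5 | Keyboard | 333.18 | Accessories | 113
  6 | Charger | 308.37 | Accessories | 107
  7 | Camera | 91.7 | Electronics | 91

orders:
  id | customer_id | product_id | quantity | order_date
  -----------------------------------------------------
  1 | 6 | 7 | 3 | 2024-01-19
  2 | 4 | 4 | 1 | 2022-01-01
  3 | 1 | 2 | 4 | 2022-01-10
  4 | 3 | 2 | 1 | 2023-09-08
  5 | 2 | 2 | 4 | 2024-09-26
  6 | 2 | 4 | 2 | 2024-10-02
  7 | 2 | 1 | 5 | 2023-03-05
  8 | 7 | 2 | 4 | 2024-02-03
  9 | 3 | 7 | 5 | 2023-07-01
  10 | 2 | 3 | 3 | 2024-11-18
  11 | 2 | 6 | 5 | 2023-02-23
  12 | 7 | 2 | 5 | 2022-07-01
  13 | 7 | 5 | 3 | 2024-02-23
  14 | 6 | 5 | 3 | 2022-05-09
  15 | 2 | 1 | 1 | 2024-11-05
SELECT p.name, COUNT(DISTINCT c.product_id) AS distinct_product_count FROM orders c JOIN customers p ON c.customer_id = p.id GROUP BY p.id, p.name HAVING COUNT(*) >= 3

Execution result:
name | distinct_product_count
Peter Martinez | 5
Peter Garcia | 2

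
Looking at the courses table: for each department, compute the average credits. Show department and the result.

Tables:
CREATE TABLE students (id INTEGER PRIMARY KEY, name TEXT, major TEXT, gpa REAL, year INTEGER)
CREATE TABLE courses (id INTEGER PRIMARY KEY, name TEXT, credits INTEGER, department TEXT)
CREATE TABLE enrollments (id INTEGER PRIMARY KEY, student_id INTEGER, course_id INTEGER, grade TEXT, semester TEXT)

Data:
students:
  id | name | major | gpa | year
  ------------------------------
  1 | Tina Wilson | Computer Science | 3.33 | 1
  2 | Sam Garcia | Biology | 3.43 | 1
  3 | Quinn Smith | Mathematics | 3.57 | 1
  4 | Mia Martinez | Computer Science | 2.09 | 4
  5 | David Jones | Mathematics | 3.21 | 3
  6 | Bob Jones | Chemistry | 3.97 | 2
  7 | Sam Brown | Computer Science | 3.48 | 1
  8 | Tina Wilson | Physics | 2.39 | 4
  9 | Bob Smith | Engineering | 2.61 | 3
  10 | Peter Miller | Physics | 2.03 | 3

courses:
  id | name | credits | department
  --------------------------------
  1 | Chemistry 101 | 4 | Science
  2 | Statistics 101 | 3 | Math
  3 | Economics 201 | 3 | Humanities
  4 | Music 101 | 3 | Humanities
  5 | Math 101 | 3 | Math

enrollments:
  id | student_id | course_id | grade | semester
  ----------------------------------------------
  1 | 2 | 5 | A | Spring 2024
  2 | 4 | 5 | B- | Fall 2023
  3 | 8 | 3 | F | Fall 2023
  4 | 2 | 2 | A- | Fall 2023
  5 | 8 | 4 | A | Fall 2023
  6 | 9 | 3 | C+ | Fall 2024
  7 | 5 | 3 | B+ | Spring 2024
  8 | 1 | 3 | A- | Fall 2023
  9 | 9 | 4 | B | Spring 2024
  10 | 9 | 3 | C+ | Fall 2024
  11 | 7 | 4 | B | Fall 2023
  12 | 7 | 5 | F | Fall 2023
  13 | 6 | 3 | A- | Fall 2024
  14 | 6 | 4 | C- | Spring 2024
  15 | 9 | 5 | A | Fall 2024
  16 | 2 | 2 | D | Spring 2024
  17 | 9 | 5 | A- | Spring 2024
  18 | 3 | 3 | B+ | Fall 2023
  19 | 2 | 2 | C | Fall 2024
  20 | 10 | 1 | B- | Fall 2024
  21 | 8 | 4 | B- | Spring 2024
SELECT department, AVG(credits) AS avg_credits FROM courses GROUP BY department

Execution result:
department | avg_credits
Humanities | 3.00
Math | 3.00
Science | 4.00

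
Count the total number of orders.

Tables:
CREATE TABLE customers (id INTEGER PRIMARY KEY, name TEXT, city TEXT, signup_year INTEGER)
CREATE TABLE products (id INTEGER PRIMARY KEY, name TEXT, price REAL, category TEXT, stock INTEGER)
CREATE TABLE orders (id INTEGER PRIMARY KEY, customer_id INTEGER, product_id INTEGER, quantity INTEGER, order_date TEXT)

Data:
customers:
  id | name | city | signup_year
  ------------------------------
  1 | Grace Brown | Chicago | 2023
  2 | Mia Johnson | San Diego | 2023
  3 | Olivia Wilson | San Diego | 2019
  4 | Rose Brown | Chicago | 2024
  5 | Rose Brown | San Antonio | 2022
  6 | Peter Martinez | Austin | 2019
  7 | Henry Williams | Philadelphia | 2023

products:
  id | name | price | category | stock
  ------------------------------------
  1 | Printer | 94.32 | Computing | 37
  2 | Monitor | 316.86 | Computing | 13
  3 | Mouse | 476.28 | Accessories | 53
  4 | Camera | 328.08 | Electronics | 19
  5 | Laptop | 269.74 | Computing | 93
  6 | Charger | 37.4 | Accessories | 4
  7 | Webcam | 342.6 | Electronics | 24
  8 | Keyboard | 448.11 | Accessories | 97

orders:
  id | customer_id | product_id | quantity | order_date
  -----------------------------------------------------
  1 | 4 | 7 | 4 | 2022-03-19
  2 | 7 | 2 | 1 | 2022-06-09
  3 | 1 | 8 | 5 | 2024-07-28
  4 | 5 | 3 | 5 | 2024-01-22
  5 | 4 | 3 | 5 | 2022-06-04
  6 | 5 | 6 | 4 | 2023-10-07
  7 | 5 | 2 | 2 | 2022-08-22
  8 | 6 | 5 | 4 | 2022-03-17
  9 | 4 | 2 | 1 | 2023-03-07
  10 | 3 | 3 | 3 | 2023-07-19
SELECT COUNT(*) FROM orders

Execution result:
10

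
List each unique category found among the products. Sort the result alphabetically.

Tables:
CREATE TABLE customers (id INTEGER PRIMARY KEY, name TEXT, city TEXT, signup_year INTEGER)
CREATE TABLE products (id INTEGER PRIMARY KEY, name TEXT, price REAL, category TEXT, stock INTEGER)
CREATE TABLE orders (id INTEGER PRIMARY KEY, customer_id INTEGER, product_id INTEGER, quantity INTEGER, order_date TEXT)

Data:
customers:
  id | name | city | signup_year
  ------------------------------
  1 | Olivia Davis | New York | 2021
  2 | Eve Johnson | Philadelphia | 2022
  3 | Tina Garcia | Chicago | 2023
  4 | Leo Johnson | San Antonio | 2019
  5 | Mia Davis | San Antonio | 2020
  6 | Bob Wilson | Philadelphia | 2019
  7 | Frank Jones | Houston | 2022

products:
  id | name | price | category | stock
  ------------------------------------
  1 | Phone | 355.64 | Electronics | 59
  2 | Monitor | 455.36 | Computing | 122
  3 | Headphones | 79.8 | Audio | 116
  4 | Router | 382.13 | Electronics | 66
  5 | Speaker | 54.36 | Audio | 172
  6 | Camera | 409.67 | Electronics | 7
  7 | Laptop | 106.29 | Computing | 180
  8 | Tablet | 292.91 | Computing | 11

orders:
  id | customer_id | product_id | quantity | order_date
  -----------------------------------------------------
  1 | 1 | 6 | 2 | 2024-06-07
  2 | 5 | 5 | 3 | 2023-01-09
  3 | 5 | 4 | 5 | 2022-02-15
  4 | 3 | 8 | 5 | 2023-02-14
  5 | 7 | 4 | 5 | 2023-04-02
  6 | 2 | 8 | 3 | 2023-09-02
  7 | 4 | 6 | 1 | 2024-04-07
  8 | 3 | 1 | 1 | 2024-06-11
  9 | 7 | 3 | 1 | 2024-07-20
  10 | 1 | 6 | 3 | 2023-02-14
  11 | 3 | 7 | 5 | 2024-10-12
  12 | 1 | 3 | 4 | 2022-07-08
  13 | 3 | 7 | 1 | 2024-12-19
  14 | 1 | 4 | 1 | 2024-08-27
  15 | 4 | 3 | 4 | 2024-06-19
SELECT DISTINCT category FROM products ORDER BY category

Execution result:
category
Audio
Computing
Electronics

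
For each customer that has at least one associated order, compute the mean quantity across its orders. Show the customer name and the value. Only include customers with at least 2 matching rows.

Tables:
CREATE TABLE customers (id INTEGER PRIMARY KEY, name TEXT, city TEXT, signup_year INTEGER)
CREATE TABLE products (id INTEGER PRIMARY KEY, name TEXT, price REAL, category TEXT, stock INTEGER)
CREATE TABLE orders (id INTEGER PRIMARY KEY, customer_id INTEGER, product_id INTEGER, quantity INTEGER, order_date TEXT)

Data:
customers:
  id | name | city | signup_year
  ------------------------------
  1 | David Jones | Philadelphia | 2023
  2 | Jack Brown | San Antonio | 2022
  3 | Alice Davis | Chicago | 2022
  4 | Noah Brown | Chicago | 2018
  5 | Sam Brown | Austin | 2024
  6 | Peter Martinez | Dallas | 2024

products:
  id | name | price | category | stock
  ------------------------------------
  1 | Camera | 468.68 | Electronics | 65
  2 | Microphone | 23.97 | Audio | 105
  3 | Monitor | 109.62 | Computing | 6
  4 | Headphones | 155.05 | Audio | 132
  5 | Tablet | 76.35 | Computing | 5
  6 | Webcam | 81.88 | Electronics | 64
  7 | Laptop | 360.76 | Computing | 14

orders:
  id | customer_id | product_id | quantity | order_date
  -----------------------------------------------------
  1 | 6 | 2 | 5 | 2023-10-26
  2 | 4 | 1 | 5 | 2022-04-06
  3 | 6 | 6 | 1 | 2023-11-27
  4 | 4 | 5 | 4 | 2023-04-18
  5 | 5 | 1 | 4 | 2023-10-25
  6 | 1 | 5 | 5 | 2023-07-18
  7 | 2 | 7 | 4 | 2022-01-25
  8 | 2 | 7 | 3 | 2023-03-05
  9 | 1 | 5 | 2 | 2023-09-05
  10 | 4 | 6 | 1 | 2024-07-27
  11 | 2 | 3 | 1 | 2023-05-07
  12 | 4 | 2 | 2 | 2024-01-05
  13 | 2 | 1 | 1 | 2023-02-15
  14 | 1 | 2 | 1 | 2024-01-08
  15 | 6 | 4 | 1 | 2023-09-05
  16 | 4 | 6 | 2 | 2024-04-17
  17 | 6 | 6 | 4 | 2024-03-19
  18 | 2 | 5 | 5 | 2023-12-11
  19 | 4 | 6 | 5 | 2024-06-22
SELECT p.name, AVG(c.quantity) AS avg_quantity FROM orders c JOIN customers p ON c.customer_id = p.id GROUP BY p.id, p.name HAVING COUNT(*) >= 2

Execution result:
name | avg_quantity
David Jones | 2.67
Jack Brown | 2.80
Noah Brown | 3.17
Peter Martinez | 2.75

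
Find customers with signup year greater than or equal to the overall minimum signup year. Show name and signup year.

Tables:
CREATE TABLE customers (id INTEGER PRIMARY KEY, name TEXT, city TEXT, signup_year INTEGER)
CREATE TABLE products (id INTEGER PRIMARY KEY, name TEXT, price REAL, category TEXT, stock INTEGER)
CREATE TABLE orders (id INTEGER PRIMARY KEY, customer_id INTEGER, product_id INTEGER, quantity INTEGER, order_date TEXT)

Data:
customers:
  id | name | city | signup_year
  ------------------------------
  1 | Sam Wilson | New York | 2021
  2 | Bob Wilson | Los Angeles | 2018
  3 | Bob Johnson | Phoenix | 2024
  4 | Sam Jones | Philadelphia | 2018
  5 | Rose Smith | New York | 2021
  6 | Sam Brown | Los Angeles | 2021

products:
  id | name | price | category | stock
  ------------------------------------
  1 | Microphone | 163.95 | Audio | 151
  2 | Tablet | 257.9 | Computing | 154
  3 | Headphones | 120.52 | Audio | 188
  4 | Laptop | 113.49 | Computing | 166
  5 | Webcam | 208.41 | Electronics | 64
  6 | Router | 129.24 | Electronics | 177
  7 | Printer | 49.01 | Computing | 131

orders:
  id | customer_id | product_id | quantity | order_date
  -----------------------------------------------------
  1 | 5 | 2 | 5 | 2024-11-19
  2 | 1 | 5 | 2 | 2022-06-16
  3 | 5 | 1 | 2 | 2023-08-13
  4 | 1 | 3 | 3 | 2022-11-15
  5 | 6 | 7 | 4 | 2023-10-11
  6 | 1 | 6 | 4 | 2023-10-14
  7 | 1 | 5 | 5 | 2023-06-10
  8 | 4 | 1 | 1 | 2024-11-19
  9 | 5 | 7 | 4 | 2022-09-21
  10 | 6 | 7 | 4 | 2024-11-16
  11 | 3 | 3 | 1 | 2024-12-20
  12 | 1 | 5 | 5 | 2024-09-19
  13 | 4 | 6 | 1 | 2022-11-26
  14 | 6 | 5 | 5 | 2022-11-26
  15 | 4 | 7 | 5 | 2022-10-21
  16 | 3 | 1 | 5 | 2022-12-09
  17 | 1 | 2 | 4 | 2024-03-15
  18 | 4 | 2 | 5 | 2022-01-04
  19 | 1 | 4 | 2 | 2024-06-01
SELECT name, signup_year FROM customers WHERE signup_year >= (SELECT MIN(signup_year) FROM customers)

Execution result:
name | signup_year
Sam Wilson | 2021
Bob Wilson | 2018
Bob Johnson | 2024
Sam Jones | 2018
Rose Smith | 2021
Sam Brown | 2021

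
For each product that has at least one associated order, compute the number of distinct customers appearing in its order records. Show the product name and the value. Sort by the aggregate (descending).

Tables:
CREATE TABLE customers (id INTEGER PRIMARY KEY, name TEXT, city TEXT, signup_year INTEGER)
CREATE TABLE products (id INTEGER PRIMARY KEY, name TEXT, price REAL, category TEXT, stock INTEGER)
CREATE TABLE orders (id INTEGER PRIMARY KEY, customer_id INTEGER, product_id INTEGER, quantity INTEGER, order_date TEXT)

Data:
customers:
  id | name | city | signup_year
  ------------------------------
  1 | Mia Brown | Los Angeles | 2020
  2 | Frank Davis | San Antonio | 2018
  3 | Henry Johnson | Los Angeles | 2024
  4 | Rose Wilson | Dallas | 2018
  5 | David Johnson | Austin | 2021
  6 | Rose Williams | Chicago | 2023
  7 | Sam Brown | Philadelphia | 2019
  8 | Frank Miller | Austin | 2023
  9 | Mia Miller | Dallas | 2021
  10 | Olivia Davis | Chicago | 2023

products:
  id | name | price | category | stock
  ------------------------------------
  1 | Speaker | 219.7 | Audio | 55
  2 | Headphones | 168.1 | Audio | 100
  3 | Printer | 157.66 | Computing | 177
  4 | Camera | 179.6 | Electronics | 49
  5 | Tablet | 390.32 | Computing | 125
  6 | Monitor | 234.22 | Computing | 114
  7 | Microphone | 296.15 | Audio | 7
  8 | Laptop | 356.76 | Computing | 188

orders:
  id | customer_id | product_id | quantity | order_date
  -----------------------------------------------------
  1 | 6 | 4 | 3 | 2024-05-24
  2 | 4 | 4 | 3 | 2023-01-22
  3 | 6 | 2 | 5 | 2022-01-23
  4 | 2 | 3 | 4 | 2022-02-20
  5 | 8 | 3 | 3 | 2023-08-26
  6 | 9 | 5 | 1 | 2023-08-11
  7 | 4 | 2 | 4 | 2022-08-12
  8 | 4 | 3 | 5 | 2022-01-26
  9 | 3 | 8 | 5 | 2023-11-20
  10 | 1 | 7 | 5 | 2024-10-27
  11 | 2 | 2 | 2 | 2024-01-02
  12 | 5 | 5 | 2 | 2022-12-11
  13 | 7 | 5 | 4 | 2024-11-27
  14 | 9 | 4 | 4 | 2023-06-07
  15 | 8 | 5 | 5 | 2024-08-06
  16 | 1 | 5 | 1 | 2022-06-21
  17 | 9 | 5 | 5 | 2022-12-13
SELECT p.name, COUNT(DISTINCT c.customer_id) AS distinct_customer_count FROM orders c JOIN products p ON c.product_id = p.id GROUP BY p.id, p.name ORDER BY distinct_customer_count DESC

Execution result:
name | distinct_customer_count
Tablet | 5
Headphones | 3
Printer | 3
Camera | 3
Microphone | 1
Laptop | 1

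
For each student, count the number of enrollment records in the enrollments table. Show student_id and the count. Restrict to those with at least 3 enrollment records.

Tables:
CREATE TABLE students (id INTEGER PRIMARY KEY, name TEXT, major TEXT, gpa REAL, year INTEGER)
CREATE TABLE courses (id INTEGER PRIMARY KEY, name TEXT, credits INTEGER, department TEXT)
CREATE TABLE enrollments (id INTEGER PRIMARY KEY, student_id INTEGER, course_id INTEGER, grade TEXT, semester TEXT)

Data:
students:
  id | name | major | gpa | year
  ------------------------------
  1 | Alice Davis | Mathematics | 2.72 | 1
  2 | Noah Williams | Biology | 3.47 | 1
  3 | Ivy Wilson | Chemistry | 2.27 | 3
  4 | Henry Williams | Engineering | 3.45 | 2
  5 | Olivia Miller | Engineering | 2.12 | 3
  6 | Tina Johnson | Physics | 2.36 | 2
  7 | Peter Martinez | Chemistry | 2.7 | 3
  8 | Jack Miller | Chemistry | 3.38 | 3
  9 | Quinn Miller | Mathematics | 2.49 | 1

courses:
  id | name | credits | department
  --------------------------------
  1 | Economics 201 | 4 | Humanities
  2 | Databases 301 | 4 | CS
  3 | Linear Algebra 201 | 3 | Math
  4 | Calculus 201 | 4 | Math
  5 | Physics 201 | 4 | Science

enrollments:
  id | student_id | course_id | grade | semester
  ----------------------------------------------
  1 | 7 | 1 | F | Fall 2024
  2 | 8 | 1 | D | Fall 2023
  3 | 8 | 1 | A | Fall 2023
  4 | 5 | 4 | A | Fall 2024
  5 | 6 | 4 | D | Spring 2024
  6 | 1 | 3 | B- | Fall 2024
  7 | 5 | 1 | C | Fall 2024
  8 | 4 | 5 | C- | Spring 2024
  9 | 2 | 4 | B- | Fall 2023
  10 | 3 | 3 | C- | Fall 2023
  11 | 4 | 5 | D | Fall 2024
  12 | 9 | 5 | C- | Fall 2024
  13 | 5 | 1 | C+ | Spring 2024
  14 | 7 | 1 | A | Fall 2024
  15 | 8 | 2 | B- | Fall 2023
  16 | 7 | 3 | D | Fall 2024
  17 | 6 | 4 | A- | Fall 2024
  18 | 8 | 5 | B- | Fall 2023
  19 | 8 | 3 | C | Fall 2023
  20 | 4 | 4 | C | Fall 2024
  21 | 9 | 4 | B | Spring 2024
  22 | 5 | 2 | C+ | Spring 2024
SELECT student_id, COUNT(*) AS enrollment_count FROM enrollments GROUP BY student_id HAVING COUNT(*) >= 3

Execution result:
student_id | enrollment_count
4 | 3
5 | 4
7 | 3
8 | 5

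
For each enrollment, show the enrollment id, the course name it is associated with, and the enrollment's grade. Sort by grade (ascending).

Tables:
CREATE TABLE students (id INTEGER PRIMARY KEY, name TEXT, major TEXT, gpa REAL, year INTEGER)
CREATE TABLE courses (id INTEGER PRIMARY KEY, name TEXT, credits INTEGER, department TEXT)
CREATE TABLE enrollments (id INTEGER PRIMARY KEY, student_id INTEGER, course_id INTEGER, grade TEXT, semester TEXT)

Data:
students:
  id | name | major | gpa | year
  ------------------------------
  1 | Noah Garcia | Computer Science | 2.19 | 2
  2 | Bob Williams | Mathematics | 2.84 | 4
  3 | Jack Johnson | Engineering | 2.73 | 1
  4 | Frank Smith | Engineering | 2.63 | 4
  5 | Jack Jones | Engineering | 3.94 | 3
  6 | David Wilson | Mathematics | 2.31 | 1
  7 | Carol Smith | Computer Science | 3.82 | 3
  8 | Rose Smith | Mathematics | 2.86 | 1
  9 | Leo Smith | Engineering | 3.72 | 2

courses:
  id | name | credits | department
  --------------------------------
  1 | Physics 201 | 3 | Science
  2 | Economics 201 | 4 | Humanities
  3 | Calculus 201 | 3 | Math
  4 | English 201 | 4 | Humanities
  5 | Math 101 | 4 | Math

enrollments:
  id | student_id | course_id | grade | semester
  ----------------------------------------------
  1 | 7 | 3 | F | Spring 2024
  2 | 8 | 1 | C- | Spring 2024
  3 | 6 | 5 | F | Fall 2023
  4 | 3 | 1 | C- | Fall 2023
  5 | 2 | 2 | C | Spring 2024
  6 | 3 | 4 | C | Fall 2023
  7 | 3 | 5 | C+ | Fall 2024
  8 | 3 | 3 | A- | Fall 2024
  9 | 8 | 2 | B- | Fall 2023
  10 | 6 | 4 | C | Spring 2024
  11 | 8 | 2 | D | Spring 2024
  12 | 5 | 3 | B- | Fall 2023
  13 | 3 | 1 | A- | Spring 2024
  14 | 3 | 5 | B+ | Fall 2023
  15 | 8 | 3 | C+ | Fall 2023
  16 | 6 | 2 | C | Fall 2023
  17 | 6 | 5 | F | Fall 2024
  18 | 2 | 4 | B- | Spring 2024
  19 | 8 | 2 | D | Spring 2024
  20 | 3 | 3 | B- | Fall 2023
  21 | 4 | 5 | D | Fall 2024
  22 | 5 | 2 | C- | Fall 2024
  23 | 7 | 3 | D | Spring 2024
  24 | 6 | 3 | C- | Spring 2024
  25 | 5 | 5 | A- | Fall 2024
SELECT c.id, p.name AS course, c.grade FROM enrollments c JOIN courses p ON c.course_id = p.id ORDER BY c.grade ASC

Execution result:
id | course | grade
8 | Calculus 201 | A-
13 | Physics 201 | A-
25 | Math 101 | A-
14 | Math 101 | B+
9 | Economics 201 | B-
12 | Calculus 201 | B-
18 | English 201 | B-
20 | Calculus 201 | B-
5 | Economics 201 | C
6 | English 201 | C
10 | English 201 | C
16 | Economics 201 | C
7 | Math 101 | C+
15 | Calculus 201 | C+
2 | Physics 201 | C-
4 | Physics 201 | C-
22 | Economics 201 | C-
24 | Calculus 201 | C-
11 | Economics 201 | D
19 | Economics 201 | D
21 | Math 101 | D
23 | Calculus 201 | D
1 | Calculus 201 | F
3 | Math 101 | F
17 | Math 101 | F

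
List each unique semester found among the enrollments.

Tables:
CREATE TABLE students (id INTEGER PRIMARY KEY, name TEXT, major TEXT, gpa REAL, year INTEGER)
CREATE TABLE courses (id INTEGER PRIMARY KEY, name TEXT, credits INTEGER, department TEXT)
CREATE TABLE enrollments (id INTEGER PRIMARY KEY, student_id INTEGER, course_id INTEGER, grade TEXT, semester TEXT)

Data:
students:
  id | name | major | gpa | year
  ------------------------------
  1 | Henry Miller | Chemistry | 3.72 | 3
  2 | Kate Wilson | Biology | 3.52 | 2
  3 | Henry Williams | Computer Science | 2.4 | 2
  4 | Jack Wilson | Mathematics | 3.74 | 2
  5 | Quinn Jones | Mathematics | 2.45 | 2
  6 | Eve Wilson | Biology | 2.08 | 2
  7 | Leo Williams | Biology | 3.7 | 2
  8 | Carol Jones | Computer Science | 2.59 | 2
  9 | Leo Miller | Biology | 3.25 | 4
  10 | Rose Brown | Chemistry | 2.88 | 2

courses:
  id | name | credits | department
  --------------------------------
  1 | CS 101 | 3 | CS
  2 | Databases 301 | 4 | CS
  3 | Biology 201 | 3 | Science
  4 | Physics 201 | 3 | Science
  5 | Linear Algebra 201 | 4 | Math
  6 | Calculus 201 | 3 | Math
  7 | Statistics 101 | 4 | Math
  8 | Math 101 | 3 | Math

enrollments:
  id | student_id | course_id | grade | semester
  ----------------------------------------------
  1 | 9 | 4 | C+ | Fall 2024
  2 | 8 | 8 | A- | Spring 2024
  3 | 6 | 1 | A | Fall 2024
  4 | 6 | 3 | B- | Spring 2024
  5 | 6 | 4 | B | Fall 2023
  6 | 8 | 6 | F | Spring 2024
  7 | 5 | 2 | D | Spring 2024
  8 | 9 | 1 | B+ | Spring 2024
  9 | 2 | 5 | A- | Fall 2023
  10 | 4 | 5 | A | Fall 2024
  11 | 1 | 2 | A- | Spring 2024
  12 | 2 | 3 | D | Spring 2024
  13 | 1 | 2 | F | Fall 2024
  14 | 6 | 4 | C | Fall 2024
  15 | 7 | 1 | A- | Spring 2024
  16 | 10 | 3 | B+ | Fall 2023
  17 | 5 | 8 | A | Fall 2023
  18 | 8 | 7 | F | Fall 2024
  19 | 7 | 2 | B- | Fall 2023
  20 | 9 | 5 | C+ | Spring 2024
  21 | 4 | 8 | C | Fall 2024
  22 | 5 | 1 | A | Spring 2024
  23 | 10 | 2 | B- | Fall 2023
SELECT DISTINCT semester FROM enrollments

Execution result:
semester
Fall 2024
Spring 2024
Fall 2023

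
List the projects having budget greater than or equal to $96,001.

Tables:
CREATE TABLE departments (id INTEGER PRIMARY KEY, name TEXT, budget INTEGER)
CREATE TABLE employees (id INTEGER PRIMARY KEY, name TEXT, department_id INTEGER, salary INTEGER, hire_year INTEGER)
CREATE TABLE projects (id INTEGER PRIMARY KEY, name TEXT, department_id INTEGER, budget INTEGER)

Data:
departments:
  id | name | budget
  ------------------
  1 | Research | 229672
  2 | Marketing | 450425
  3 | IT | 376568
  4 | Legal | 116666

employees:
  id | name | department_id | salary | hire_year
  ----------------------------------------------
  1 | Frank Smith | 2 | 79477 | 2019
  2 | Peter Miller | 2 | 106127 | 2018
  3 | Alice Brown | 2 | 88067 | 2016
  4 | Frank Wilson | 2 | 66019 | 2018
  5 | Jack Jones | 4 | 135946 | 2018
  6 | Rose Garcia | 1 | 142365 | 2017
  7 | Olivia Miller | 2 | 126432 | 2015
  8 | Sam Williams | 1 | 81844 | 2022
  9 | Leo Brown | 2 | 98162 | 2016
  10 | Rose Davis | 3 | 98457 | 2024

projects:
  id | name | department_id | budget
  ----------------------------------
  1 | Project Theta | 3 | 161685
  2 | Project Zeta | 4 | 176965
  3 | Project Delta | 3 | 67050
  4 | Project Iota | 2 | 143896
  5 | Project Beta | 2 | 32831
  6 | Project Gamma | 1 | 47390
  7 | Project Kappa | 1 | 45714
SELECT name, budget FROM projects WHERE budget >= 96001

Execution result:
name | budget
Project Theta | 161685
Project Zeta | 176965
Project Iota | 143896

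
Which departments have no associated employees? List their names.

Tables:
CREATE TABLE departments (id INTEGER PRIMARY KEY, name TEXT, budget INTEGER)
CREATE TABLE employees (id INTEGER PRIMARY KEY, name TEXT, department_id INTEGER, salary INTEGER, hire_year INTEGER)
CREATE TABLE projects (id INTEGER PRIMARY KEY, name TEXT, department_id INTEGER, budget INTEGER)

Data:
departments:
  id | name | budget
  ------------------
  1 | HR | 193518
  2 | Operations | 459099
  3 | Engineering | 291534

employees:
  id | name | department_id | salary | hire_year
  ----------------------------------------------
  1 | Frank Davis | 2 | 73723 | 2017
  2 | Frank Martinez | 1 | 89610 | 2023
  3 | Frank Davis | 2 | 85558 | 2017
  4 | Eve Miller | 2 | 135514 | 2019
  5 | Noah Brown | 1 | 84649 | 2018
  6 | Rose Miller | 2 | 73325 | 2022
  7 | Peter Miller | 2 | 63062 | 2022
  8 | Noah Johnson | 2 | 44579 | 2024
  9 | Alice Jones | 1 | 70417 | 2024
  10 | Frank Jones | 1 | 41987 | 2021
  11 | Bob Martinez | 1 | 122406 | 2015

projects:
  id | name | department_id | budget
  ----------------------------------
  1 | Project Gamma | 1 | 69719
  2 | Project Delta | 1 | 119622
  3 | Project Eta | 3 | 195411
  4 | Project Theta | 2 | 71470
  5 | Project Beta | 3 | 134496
SELECT p.name FROM departments p LEFT JOIN employees c ON c.department_id = p.id WHERE c.id IS NULL

Execution result:
Engineering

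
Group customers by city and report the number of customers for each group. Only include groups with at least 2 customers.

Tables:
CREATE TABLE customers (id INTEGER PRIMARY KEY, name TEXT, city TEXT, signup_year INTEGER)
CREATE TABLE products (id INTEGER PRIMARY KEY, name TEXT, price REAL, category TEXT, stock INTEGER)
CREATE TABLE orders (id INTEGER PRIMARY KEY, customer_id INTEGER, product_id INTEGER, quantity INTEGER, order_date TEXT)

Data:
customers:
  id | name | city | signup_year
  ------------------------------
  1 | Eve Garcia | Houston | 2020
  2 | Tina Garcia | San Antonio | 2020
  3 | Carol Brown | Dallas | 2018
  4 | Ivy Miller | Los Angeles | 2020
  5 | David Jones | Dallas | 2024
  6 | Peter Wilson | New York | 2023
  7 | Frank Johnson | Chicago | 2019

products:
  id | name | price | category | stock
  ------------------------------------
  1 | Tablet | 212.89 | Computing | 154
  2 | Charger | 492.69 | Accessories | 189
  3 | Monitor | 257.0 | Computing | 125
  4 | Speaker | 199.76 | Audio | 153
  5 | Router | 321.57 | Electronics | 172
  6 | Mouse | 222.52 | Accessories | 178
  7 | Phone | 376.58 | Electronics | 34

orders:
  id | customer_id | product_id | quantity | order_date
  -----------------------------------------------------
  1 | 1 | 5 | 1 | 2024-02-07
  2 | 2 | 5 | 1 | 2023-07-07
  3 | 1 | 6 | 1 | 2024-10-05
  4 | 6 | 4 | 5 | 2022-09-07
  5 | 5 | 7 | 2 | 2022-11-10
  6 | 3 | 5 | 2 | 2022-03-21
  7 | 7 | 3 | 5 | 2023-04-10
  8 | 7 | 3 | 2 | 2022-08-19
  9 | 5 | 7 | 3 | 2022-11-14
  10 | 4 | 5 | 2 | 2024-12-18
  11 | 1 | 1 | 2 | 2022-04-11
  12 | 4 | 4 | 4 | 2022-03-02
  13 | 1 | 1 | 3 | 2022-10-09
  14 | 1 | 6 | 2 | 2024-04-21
SELECT city, COUNT(*) AS n FROM customers GROUP BY city HAVING COUNT(*) >= 2

Execution result:
city | n
Dallas | 2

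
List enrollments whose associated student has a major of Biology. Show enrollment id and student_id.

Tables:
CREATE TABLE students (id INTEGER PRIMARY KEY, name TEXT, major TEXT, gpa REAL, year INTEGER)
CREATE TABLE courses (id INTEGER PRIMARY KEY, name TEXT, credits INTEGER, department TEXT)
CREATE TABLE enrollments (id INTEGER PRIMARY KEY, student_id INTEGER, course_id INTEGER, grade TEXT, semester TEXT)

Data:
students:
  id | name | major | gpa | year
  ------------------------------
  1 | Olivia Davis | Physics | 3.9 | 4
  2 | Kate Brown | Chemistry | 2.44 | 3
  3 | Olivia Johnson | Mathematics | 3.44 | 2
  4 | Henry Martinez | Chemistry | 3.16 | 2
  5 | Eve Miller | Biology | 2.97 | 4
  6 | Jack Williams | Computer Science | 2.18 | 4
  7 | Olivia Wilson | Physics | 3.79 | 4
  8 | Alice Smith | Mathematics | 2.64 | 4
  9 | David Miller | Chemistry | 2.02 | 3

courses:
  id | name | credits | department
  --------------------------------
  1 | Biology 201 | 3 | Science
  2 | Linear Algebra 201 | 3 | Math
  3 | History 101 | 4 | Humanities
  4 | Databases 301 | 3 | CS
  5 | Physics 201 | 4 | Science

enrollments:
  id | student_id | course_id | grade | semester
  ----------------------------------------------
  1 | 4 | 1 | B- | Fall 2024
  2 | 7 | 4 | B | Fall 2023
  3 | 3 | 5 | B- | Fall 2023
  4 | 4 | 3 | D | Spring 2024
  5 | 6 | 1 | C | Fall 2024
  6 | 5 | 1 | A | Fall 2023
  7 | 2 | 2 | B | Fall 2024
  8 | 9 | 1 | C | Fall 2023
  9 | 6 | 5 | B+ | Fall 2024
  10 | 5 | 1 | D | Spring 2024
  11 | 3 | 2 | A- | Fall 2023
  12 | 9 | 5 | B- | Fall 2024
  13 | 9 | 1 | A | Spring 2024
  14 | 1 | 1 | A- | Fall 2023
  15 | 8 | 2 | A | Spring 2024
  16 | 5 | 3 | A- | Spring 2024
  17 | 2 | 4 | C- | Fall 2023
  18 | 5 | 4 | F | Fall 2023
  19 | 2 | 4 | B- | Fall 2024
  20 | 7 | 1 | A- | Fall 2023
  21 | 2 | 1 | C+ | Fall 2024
SELECT id, student_id FROM enrollments WHERE student_id IN (SELECT id FROM students WHERE major = 'Biology')

Execution result:
id | student_id
6 | 5
10 | 5
16 | 5
18 | 5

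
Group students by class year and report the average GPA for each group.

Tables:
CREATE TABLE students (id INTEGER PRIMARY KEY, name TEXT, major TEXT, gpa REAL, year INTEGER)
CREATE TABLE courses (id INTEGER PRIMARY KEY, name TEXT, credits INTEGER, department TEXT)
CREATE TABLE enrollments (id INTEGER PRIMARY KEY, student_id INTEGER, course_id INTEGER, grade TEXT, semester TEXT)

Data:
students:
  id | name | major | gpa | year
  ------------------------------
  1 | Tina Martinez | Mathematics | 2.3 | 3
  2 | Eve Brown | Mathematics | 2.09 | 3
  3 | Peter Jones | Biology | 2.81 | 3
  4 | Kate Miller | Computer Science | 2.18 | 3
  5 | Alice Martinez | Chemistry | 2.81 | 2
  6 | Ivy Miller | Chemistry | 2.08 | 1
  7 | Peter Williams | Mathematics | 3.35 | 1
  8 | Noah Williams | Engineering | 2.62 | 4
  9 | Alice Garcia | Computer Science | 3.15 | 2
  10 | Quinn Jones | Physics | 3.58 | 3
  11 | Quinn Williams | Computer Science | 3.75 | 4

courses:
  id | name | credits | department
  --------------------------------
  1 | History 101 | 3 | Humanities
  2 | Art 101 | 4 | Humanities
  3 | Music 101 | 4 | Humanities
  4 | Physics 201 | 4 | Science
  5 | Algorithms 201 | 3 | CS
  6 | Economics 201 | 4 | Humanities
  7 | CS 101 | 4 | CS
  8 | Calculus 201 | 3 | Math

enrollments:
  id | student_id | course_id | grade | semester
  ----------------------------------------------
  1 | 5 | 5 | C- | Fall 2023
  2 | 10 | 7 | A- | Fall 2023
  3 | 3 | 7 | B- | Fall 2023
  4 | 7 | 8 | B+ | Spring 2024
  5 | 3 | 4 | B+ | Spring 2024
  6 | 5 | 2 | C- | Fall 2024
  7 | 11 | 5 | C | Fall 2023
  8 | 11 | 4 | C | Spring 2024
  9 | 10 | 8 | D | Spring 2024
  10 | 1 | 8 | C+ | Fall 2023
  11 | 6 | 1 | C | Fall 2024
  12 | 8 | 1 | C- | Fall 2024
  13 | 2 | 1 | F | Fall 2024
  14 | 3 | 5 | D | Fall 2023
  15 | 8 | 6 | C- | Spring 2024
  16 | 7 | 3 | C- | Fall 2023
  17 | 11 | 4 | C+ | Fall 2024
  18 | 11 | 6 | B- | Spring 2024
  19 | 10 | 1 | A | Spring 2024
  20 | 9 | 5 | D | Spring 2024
SELECT year, AVG(gpa) AS avg_gpa FROM students GROUP BY year

Execution result:
year | avg_gpa
1 | 2.72
2 | 2.98
3 | 2.59
4 | 3.19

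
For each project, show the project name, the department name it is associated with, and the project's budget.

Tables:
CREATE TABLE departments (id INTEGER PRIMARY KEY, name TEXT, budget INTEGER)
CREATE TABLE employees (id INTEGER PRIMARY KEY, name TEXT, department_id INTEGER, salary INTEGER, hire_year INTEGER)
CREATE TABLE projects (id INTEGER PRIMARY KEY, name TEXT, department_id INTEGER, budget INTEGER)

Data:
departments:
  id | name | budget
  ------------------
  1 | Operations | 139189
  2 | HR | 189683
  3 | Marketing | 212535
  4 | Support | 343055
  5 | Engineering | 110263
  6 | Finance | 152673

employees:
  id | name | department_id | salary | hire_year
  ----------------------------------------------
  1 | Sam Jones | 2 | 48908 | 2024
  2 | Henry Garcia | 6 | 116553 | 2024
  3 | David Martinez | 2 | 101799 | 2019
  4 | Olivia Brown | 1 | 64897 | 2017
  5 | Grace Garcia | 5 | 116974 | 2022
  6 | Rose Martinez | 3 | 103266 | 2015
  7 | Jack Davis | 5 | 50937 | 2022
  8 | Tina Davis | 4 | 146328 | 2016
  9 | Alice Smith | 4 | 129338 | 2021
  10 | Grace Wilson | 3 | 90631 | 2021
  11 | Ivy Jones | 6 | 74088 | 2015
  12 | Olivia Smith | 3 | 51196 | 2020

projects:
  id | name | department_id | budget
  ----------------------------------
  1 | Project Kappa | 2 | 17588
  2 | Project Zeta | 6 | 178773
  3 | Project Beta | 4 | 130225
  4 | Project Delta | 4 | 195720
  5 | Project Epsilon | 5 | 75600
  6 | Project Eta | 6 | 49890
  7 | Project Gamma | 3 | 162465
SELECT c.name, p.name AS department, c.budget FROM projects c JOIN departments p ON c.department_id = p.id

Execution result:
name | department | budget
Project Kappa | HR | 17588
Project Zeta | Finance | 178773
Project Beta | Support | 130225
Project Delta | Support | 195720
Project Epsilon | Engineering | 75600
Project Eta | Finance | 49890
Project Gamma | Marketing | 162465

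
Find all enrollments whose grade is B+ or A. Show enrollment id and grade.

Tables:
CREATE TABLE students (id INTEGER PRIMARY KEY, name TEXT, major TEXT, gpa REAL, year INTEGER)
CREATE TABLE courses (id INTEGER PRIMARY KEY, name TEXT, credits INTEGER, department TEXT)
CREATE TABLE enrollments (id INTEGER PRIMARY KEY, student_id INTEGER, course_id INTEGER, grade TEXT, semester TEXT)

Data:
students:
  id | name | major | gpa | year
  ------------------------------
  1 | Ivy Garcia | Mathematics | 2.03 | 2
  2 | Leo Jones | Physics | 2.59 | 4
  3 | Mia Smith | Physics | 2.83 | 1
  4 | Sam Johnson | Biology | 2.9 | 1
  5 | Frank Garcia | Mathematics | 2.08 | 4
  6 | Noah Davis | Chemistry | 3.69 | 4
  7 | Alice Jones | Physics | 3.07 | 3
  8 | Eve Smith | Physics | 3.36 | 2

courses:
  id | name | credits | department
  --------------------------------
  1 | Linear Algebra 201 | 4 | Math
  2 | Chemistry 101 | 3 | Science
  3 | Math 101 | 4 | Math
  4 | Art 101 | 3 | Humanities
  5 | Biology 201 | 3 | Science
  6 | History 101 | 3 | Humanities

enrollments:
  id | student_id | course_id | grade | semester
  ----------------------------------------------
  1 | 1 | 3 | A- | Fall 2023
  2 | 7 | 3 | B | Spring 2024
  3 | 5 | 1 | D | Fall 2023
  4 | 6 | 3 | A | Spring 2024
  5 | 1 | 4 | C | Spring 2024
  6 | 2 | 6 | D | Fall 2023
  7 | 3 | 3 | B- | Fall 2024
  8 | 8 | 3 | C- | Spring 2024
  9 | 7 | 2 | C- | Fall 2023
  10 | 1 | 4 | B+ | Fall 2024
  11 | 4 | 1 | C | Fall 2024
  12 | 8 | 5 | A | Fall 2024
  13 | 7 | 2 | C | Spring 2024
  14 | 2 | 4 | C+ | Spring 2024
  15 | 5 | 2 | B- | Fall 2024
SELECT id, grade FROM enrollments WHERE grade IN ('B+', 'A')

Execution result:
id | grade
4 | A
10 | B+
12 | A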